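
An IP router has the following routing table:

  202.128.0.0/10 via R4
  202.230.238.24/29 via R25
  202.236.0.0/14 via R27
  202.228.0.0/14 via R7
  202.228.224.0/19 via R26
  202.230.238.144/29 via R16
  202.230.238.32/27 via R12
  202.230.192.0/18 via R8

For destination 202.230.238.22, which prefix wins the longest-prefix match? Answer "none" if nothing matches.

202.230.192.0/18

Entries matching 202.230.238.22:
  202.228.0.0/14 (202.228.0.0 - 202.231.255.255)
  202.230.192.0/18 (202.230.192.0 - 202.230.255.255)
Most specific is 202.230.192.0/18.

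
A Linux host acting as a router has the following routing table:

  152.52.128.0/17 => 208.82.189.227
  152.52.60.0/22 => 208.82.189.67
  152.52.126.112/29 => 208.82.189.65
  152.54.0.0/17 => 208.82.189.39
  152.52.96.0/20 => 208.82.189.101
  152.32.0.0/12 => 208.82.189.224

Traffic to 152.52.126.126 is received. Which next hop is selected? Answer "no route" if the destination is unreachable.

No entry's prefix contains 152.52.126.126; there is no default route.

no route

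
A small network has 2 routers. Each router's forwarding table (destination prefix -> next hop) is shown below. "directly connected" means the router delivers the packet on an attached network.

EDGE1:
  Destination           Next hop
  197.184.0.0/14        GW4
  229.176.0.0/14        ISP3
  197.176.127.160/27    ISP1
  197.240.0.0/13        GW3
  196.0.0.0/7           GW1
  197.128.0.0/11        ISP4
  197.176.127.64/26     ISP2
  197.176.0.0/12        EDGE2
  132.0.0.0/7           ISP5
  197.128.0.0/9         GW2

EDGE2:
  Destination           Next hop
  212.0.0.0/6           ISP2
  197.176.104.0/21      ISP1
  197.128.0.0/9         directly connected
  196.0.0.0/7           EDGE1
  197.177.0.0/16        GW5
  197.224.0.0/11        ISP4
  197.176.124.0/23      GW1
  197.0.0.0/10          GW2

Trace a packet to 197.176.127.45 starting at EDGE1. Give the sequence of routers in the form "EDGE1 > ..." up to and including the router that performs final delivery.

EDGE1 > EDGE2

At EDGE1: longest match for 197.176.127.45 is 197.176.0.0/12 -> EDGE2
At EDGE2: longest match for 197.176.127.45 is 197.128.0.0/9 -> directly connected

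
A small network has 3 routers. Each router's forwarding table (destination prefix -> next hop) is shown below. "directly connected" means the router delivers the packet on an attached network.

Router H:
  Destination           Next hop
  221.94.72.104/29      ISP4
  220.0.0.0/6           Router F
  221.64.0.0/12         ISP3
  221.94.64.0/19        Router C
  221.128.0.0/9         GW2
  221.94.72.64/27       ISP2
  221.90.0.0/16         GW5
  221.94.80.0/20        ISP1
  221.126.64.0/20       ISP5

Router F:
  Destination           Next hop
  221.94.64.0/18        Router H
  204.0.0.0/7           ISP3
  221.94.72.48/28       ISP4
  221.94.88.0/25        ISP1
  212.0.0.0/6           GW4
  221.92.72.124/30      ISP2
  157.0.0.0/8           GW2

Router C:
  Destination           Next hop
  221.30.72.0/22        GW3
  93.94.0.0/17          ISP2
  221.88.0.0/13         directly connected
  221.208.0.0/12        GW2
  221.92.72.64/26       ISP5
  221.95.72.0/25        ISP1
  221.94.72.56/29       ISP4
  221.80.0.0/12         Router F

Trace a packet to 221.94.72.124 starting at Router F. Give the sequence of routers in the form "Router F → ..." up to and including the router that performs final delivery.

Router F → Router H → Router C

At Router F: longest match for 221.94.72.124 is 221.94.64.0/18 -> Router H
At Router H: longest match for 221.94.72.124 is 221.94.64.0/19 -> Router C
At Router C: longest match for 221.94.72.124 is 221.88.0.0/13 -> directly connected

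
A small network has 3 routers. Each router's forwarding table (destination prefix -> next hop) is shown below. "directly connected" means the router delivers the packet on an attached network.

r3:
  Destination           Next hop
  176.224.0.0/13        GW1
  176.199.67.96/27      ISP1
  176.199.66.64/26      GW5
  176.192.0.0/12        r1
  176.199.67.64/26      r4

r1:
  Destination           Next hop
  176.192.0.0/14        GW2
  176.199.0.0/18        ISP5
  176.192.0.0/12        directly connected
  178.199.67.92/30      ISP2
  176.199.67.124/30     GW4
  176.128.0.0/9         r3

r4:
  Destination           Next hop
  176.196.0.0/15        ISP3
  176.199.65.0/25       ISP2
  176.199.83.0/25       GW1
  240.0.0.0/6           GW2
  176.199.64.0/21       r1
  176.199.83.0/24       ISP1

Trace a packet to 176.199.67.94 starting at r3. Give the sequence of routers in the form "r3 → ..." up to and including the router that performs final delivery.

At r3: longest match for 176.199.67.94 is 176.199.67.64/26 -> r4
At r4: longest match for 176.199.67.94 is 176.199.64.0/21 -> r1
At r1: longest match for 176.199.67.94 is 176.192.0.0/12 -> directly connected

r3 → r4 → r1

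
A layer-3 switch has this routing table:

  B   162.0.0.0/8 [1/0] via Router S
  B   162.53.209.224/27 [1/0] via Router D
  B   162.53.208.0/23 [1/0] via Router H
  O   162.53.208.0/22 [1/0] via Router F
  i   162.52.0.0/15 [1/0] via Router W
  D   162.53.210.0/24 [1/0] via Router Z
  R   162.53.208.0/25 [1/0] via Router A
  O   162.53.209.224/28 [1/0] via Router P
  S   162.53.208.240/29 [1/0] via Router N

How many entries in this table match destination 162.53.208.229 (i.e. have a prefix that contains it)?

Prefixes containing 162.53.208.229:
  162.0.0.0/8 (162.0.0.0 - 162.255.255.255)
  162.52.0.0/15 (162.52.0.0 - 162.53.255.255)
  162.53.208.0/22 (162.53.208.0 - 162.53.211.255)
  162.53.208.0/23 (162.53.208.0 - 162.53.209.255)
Total matching entries: 4.

4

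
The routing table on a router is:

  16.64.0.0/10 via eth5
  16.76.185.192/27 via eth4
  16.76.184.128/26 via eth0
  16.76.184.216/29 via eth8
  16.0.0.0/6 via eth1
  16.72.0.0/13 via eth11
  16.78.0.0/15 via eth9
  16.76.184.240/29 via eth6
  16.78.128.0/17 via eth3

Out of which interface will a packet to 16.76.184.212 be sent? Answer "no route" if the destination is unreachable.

Routes whose prefix contains 16.76.184.212:
  16.0.0.0/6 (16.0.0.0 - 19.255.255.255) -> eth1
  16.64.0.0/10 (16.64.0.0 - 16.127.255.255) -> eth5
  16.72.0.0/13 (16.72.0.0 - 16.79.255.255) -> eth11
More-specific entries that do NOT match:
  16.76.184.216/29 (16.76.184.216 - 16.76.184.223) does not contain 16.76.184.212
  16.76.184.240/29 (16.76.184.240 - 16.76.184.247) does not contain 16.76.184.212
  16.76.185.192/27 (16.76.185.192 - 16.76.185.223) does not contain 16.76.184.212
  16.76.184.128/26 (16.76.184.128 - 16.76.184.191) does not contain 16.76.184.212
  16.78.128.0/17 (16.78.128.0 - 16.78.255.255) does not contain 16.76.184.212
  16.78.0.0/15 (16.78.0.0 - 16.79.255.255) does not contain 16.76.184.212
Longest matching prefix is /13 -> interface eth11.

eth11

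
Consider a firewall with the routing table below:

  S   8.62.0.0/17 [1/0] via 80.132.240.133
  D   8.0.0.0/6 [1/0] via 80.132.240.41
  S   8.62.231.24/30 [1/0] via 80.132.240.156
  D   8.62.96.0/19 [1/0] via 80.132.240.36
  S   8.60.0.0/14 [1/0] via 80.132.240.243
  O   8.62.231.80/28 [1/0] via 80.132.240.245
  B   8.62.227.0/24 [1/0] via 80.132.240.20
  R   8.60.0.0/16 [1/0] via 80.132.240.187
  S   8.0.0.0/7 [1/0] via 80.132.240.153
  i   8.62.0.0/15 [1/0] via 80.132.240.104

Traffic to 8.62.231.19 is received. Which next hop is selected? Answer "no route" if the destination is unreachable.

80.132.240.104

Routes whose prefix contains 8.62.231.19:
  8.0.0.0/6 (8.0.0.0 - 11.255.255.255) -> 80.132.240.41
  8.0.0.0/7 (8.0.0.0 - 9.255.255.255) -> 80.132.240.153
  8.60.0.0/14 (8.60.0.0 - 8.63.255.255) -> 80.132.240.243
  8.62.0.0/15 (8.62.0.0 - 8.63.255.255) -> 80.132.240.104
More-specific entries that do NOT match:
  8.62.231.24/30 (8.62.231.24 - 8.62.231.27) does not contain 8.62.231.19
  8.62.231.80/28 (8.62.231.80 - 8.62.231.95) does not contain 8.62.231.19
  8.62.227.0/24 (8.62.227.0 - 8.62.227.255) does not contain 8.62.231.19
  8.62.96.0/19 (8.62.96.0 - 8.62.127.255) does not contain 8.62.231.19
  8.62.0.0/17 (8.62.0.0 - 8.62.127.255) does not contain 8.62.231.19
  8.60.0.0/16 (8.60.0.0 - 8.60.255.255) does not contain 8.62.231.19
Longest matching prefix is /15 -> next hop 80.132.240.104.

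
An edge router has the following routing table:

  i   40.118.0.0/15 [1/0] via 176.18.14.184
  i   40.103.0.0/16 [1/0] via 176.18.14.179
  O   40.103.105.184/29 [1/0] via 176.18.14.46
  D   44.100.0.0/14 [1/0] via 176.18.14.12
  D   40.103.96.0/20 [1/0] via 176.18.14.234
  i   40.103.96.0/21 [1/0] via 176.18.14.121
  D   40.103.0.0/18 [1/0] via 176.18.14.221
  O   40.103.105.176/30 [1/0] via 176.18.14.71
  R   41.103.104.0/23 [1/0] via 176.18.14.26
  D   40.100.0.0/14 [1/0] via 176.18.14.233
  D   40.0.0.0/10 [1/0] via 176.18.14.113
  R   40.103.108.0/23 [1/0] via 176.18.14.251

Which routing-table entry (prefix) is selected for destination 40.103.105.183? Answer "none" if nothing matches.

40.103.96.0/20

Entries matching 40.103.105.183:
  40.100.0.0/14 (40.100.0.0 - 40.103.255.255)
  40.103.0.0/16 (40.103.0.0 - 40.103.255.255)
  40.103.96.0/20 (40.103.96.0 - 40.103.111.255)
Most specific is 40.103.96.0/20.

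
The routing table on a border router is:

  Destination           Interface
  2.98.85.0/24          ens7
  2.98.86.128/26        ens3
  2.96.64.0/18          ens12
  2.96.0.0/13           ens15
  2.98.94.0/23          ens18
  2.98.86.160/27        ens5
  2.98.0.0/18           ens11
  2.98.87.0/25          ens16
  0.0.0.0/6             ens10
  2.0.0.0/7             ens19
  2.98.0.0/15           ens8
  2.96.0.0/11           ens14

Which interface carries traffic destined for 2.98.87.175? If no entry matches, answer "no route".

Routes whose prefix contains 2.98.87.175:
  0.0.0.0/6 (0.0.0.0 - 3.255.255.255) -> ens10
  2.0.0.0/7 (2.0.0.0 - 3.255.255.255) -> ens19
  2.96.0.0/11 (2.96.0.0 - 2.127.255.255) -> ens14
  2.96.0.0/13 (2.96.0.0 - 2.103.255.255) -> ens15
  2.98.0.0/15 (2.98.0.0 - 2.99.255.255) -> ens8
More-specific entries that do NOT match:
  2.98.86.160/27 (2.98.86.160 - 2.98.86.191) does not contain 2.98.87.175
  2.98.86.128/26 (2.98.86.128 - 2.98.86.191) does not contain 2.98.87.175
  2.98.87.0/25 (2.98.87.0 - 2.98.87.127) does not contain 2.98.87.175
  2.98.85.0/24 (2.98.85.0 - 2.98.85.255) does not contain 2.98.87.175
  2.98.94.0/23 (2.98.94.0 - 2.98.95.255) does not contain 2.98.87.175
  2.96.64.0/18 (2.96.64.0 - 2.96.127.255) does not contain 2.98.87.175
  2.98.0.0/18 (2.98.0.0 - 2.98.63.255) does not contain 2.98.87.175
Longest matching prefix is /15 -> interface ens8.

ens8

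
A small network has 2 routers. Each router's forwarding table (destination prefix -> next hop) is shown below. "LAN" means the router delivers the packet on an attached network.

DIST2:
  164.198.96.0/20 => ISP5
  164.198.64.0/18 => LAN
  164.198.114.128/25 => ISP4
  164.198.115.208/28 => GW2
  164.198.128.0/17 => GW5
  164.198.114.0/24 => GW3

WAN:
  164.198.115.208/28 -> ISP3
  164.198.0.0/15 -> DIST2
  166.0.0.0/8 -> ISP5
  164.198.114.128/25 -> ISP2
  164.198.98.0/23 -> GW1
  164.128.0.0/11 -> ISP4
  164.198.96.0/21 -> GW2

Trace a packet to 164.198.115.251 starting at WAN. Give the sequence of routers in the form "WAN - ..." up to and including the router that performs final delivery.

WAN - DIST2

At WAN: longest match for 164.198.115.251 is 164.198.0.0/15 -> DIST2
At DIST2: longest match for 164.198.115.251 is 164.198.64.0/18 -> LAN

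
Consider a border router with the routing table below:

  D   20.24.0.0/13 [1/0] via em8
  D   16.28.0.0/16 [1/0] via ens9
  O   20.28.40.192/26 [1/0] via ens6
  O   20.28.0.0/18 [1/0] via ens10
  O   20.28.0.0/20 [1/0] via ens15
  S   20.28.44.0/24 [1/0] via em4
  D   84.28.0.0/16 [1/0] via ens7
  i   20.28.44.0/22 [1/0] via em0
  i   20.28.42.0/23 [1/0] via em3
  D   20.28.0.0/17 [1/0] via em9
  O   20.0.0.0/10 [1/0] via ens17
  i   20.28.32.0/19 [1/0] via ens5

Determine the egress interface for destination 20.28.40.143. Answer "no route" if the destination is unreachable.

Routes whose prefix contains 20.28.40.143:
  20.0.0.0/10 (20.0.0.0 - 20.63.255.255) -> ens17
  20.24.0.0/13 (20.24.0.0 - 20.31.255.255) -> em8
  20.28.0.0/17 (20.28.0.0 - 20.28.127.255) -> em9
  20.28.0.0/18 (20.28.0.0 - 20.28.63.255) -> ens10
  20.28.32.0/19 (20.28.32.0 - 20.28.63.255) -> ens5
More-specific entries that do NOT match:
  20.28.40.192/26 (20.28.40.192 - 20.28.40.255) does not contain 20.28.40.143
  20.28.44.0/24 (20.28.44.0 - 20.28.44.255) does not contain 20.28.40.143
  20.28.42.0/23 (20.28.42.0 - 20.28.43.255) does not contain 20.28.40.143
  20.28.44.0/22 (20.28.44.0 - 20.28.47.255) does not contain 20.28.40.143
  20.28.0.0/20 (20.28.0.0 - 20.28.15.255) does not contain 20.28.40.143
Longest matching prefix is /19 -> interface ens5.

ens5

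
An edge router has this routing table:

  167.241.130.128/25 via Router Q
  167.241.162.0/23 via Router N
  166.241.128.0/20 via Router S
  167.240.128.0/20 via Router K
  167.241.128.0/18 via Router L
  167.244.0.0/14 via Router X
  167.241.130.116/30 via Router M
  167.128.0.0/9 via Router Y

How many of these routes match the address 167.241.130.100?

Prefixes containing 167.241.130.100:
  167.128.0.0/9 (167.128.0.0 - 167.255.255.255)
  167.241.128.0/18 (167.241.128.0 - 167.241.191.255)
Total matching entries: 2.

2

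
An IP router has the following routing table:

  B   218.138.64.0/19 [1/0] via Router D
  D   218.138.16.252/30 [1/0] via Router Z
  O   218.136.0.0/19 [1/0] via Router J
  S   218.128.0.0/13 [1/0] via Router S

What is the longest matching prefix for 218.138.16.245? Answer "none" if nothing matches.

218.138.16.245 is outside every listed prefix and there is no default route.

none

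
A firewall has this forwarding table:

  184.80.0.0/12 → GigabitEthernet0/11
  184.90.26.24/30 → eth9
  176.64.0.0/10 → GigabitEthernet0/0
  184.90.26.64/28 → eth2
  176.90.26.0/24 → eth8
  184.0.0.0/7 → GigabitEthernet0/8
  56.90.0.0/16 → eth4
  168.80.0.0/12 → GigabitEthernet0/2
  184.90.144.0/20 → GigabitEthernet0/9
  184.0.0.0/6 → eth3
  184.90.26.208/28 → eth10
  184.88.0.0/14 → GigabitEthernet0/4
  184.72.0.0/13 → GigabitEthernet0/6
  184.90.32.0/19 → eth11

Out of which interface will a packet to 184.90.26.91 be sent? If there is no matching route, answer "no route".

Routes whose prefix contains 184.90.26.91:
  184.0.0.0/6 (184.0.0.0 - 187.255.255.255) -> eth3
  184.0.0.0/7 (184.0.0.0 - 185.255.255.255) -> GigabitEthernet0/8
  184.80.0.0/12 (184.80.0.0 - 184.95.255.255) -> GigabitEthernet0/11
  184.88.0.0/14 (184.88.0.0 - 184.91.255.255) -> GigabitEthernet0/4
More-specific entries that do NOT match:
  184.90.26.24/30 (184.90.26.24 - 184.90.26.27) does not contain 184.90.26.91
  184.90.26.64/28 (184.90.26.64 - 184.90.26.79) does not contain 184.90.26.91
  184.90.26.208/28 (184.90.26.208 - 184.90.26.223) does not contain 184.90.26.91
  176.90.26.0/24 (176.90.26.0 - 176.90.26.255) does not contain 184.90.26.91
  184.90.144.0/20 (184.90.144.0 - 184.90.159.255) does not contain 184.90.26.91
  184.90.32.0/19 (184.90.32.0 - 184.90.63.255) does not contain 184.90.26.91
  56.90.0.0/16 (56.90.0.0 - 56.90.255.255) does not contain 184.90.26.91
Longest matching prefix is /14 -> interface GigabitEthernet0/4.

GigabitEthernet0/4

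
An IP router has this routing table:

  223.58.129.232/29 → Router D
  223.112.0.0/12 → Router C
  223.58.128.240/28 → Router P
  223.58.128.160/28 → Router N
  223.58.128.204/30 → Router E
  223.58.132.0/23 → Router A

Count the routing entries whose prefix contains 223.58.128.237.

0

No listed prefix contains 223.58.128.237.
Total matching entries: 0.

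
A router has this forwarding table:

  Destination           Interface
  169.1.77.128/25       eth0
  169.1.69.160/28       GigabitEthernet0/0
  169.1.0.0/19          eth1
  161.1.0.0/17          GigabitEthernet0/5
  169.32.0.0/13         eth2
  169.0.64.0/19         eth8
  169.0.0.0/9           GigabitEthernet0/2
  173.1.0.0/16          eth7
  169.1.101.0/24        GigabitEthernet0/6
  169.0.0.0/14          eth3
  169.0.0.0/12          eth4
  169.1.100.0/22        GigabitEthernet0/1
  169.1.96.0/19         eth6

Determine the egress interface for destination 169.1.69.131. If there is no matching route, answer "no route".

Routes whose prefix contains 169.1.69.131:
  169.0.0.0/9 (169.0.0.0 - 169.127.255.255) -> GigabitEthernet0/2
  169.0.0.0/12 (169.0.0.0 - 169.15.255.255) -> eth4
  169.0.0.0/14 (169.0.0.0 - 169.3.255.255) -> eth3
More-specific entries that do NOT match:
  169.1.69.160/28 (169.1.69.160 - 169.1.69.175) does not contain 169.1.69.131
  169.1.77.128/25 (169.1.77.128 - 169.1.77.255) does not contain 169.1.69.131
  169.1.101.0/24 (169.1.101.0 - 169.1.101.255) does not contain 169.1.69.131
  169.1.100.0/22 (169.1.100.0 - 169.1.103.255) does not contain 169.1.69.131
  169.1.0.0/19 (169.1.0.0 - 169.1.31.255) does not contain 169.1.69.131
  169.0.64.0/19 (169.0.64.0 - 169.0.95.255) does not contain 169.1.69.131
  169.1.96.0/19 (169.1.96.0 - 169.1.127.255) does not contain 169.1.69.131
  161.1.0.0/17 (161.1.0.0 - 161.1.127.255) does not contain 169.1.69.131
  173.1.0.0/16 (173.1.0.0 - 173.1.255.255) does not contain 169.1.69.131
Longest matching prefix is /14 -> interface eth3.

eth3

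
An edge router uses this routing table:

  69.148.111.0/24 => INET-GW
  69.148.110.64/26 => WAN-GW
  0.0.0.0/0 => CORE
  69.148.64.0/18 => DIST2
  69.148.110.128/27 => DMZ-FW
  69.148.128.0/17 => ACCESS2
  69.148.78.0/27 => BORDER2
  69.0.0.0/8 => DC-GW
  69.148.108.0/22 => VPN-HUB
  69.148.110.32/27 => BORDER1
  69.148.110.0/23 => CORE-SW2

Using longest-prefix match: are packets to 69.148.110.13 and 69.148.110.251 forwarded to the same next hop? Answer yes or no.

yes

69.148.110.13: longest match 69.148.110.0/23 -> CORE-SW2
69.148.110.251: longest match 69.148.110.0/23 -> CORE-SW2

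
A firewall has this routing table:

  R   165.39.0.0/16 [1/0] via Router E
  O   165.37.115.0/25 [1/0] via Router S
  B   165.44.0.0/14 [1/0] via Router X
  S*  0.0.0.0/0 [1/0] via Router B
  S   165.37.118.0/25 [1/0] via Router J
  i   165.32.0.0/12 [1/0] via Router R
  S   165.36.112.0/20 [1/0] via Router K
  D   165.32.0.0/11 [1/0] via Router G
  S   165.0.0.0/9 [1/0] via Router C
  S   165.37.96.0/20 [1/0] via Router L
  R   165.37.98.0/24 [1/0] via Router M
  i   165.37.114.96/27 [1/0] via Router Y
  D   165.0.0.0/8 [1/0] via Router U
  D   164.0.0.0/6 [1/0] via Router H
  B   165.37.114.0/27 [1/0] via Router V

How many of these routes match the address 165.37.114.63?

Prefixes containing 165.37.114.63:
  0.0.0.0/0 (default, matches everything)
  164.0.0.0/6 (164.0.0.0 - 167.255.255.255)
  165.0.0.0/8 (165.0.0.0 - 165.255.255.255)
  165.0.0.0/9 (165.0.0.0 - 165.127.255.255)
  165.32.0.0/11 (165.32.0.0 - 165.63.255.255)
  165.32.0.0/12 (165.32.0.0 - 165.47.255.255)
Total matching entries: 6.

6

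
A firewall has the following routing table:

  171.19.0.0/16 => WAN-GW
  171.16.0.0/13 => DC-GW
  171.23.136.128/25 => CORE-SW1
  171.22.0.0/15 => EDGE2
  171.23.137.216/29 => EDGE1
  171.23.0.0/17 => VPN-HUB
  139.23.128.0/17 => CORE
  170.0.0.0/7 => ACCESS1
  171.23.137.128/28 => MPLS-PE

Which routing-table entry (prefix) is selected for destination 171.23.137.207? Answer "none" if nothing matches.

Entries matching 171.23.137.207:
  170.0.0.0/7 (170.0.0.0 - 171.255.255.255)
  171.16.0.0/13 (171.16.0.0 - 171.23.255.255)
  171.22.0.0/15 (171.22.0.0 - 171.23.255.255)
Most specific is 171.22.0.0/15.

171.22.0.0/15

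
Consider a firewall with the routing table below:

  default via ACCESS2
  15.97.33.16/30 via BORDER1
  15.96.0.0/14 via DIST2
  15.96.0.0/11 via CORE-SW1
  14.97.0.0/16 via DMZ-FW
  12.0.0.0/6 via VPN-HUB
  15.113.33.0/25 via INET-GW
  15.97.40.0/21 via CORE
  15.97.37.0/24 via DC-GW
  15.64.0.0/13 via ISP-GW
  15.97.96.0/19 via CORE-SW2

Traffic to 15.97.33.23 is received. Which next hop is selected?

DIST2

Routes whose prefix contains 15.97.33.23:
  0.0.0.0/0 (default, matches everything) -> ACCESS2
  12.0.0.0/6 (12.0.0.0 - 15.255.255.255) -> VPN-HUB
  15.96.0.0/11 (15.96.0.0 - 15.127.255.255) -> CORE-SW1
  15.96.0.0/14 (15.96.0.0 - 15.99.255.255) -> DIST2
More-specific entries that do NOT match:
  15.97.33.16/30 (15.97.33.16 - 15.97.33.19) does not contain 15.97.33.23
  15.113.33.0/25 (15.113.33.0 - 15.113.33.127) does not contain 15.97.33.23
  15.97.37.0/24 (15.97.37.0 - 15.97.37.255) does not contain 15.97.33.23
  15.97.40.0/21 (15.97.40.0 - 15.97.47.255) does not contain 15.97.33.23
  15.97.96.0/19 (15.97.96.0 - 15.97.127.255) does not contain 15.97.33.23
  14.97.0.0/16 (14.97.0.0 - 14.97.255.255) does not contain 15.97.33.23
Longest matching prefix is /14 -> next hop DIST2.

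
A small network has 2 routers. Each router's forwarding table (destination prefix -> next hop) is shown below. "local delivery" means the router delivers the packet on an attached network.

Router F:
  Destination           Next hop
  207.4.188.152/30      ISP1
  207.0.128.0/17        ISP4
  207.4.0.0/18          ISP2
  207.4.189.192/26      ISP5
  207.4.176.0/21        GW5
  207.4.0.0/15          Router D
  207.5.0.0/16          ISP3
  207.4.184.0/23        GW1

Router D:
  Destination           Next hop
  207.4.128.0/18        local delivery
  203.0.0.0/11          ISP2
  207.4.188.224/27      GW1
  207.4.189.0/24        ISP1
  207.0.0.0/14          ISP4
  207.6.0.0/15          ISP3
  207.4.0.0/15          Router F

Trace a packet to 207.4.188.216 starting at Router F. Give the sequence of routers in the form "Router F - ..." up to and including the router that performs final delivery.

Router F - Router D

At Router F: longest match for 207.4.188.216 is 207.4.0.0/15 -> Router D
At Router D: longest match for 207.4.188.216 is 207.4.128.0/18 -> local delivery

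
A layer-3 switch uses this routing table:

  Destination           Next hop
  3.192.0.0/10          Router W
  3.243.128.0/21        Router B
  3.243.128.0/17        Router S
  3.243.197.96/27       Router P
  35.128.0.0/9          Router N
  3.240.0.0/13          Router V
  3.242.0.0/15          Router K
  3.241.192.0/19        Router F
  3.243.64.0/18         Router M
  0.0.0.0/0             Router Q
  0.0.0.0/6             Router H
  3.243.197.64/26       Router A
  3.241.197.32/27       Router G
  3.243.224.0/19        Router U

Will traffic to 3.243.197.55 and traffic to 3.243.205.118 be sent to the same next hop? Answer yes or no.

yes

3.243.197.55: longest match 3.243.128.0/17 -> Router S
3.243.205.118: longest match 3.243.128.0/17 -> Router S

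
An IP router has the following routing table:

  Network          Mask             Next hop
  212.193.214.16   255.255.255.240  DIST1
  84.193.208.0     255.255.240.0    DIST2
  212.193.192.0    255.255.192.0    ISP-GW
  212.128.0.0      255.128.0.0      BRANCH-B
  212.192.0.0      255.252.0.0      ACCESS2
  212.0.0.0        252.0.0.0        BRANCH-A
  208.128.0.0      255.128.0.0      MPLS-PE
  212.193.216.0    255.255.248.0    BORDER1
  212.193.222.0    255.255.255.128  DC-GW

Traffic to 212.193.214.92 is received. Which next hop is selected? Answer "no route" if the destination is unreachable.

ISP-GW

Routes whose prefix contains 212.193.214.92:
  212.0.0.0/6 (212.0.0.0 - 215.255.255.255) -> BRANCH-A
  212.128.0.0/9 (212.128.0.0 - 212.255.255.255) -> BRANCH-B
  212.192.0.0/14 (212.192.0.0 - 212.195.255.255) -> ACCESS2
  212.193.192.0/18 (212.193.192.0 - 212.193.255.255) -> ISP-GW
More-specific entries that do NOT match:
  212.193.214.16/28 (212.193.214.16 - 212.193.214.31) does not contain 212.193.214.92
  212.193.222.0/25 (212.193.222.0 - 212.193.222.127) does not contain 212.193.214.92
  212.193.216.0/21 (212.193.216.0 - 212.193.223.255) does not contain 212.193.214.92
  84.193.208.0/20 (84.193.208.0 - 84.193.223.255) does not contain 212.193.214.92
Longest matching prefix is /18 -> next hop ISP-GW.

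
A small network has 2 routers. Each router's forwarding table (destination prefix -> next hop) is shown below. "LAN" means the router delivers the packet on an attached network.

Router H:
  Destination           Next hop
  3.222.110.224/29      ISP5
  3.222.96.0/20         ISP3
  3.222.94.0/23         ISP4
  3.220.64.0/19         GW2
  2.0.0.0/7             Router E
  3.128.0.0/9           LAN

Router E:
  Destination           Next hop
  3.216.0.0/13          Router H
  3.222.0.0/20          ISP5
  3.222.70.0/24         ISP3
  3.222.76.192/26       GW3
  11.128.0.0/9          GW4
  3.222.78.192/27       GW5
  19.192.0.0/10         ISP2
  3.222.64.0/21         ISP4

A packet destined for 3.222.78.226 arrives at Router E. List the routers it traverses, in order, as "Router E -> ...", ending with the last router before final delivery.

Router E -> Router H

At Router E: longest match for 3.222.78.226 is 3.216.0.0/13 -> Router H
At Router H: longest match for 3.222.78.226 is 3.128.0.0/9 -> LAN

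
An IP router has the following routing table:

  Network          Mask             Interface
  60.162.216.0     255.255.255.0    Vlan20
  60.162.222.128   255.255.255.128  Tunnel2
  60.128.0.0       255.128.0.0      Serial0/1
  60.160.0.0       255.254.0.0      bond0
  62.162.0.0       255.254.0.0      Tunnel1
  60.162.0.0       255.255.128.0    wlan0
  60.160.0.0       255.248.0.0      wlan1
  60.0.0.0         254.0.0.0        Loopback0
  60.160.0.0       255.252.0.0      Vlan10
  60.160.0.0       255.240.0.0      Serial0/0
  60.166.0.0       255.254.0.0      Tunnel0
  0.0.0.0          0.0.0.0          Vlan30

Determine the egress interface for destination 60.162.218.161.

Routes whose prefix contains 60.162.218.161:
  0.0.0.0/0 (default, matches everything) -> Vlan30
  60.0.0.0/7 (60.0.0.0 - 61.255.255.255) -> Loopback0
  60.128.0.0/9 (60.128.0.0 - 60.255.255.255) -> Serial0/1
  60.160.0.0/12 (60.160.0.0 - 60.175.255.255) -> Serial0/0
  60.160.0.0/13 (60.160.0.0 - 60.167.255.255) -> wlan1
  60.160.0.0/14 (60.160.0.0 - 60.163.255.255) -> Vlan10
More-specific entries that do NOT match:
  60.162.222.128/25 (60.162.222.128 - 60.162.222.255) does not contain 60.162.218.161
  60.162.216.0/24 (60.162.216.0 - 60.162.216.255) does not contain 60.162.218.161
  60.162.0.0/17 (60.162.0.0 - 60.162.127.255) does not contain 60.162.218.161
  60.160.0.0/15 (60.160.0.0 - 60.161.255.255) does not contain 60.162.218.161
  62.162.0.0/15 (62.162.0.0 - 62.163.255.255) does not contain 60.162.218.161
  60.166.0.0/15 (60.166.0.0 - 60.167.255.255) does not contain 60.162.218.161
Longest matching prefix is /14 -> interface Vlan10.

Vlan10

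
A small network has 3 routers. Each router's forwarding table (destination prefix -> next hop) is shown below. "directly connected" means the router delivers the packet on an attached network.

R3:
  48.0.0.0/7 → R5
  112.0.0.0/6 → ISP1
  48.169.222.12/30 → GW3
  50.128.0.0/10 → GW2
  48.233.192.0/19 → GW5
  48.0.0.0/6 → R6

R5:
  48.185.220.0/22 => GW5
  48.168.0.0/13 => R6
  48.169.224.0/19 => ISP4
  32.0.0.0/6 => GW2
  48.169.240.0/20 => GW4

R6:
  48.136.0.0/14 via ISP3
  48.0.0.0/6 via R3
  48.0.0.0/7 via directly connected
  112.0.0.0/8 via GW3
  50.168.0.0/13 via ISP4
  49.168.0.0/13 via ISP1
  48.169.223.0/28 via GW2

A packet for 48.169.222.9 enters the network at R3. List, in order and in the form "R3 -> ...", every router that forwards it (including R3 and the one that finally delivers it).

R3 -> R5 -> R6

At R3: longest match for 48.169.222.9 is 48.0.0.0/7 -> R5
At R5: longest match for 48.169.222.9 is 48.168.0.0/13 -> R6
At R6: longest match for 48.169.222.9 is 48.0.0.0/7 -> directly connected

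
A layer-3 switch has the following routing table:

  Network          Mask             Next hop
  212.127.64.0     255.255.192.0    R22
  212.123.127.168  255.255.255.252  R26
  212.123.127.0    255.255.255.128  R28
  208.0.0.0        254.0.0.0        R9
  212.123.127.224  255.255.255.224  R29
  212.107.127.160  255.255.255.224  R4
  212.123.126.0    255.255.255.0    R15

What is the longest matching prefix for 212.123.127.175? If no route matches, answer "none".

none

212.123.127.175 is outside every listed prefix and there is no default route.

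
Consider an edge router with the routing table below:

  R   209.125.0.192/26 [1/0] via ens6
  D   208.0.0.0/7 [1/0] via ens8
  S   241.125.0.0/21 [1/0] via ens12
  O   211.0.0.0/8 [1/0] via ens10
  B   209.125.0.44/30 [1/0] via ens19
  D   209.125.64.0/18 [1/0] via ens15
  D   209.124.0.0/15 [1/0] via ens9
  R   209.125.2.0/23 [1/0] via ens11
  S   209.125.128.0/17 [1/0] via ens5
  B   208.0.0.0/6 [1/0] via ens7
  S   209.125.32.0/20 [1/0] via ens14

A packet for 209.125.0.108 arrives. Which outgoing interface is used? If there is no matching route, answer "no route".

ens9

Routes whose prefix contains 209.125.0.108:
  208.0.0.0/6 (208.0.0.0 - 211.255.255.255) -> ens7
  208.0.0.0/7 (208.0.0.0 - 209.255.255.255) -> ens8
  209.124.0.0/15 (209.124.0.0 - 209.125.255.255) -> ens9
More-specific entries that do NOT match:
  209.125.0.44/30 (209.125.0.44 - 209.125.0.47) does not contain 209.125.0.108
  209.125.0.192/26 (209.125.0.192 - 209.125.0.255) does not contain 209.125.0.108
  209.125.2.0/23 (209.125.2.0 - 209.125.3.255) does not contain 209.125.0.108
  241.125.0.0/21 (241.125.0.0 - 241.125.7.255) does not contain 209.125.0.108
  209.125.32.0/20 (209.125.32.0 - 209.125.47.255) does not contain 209.125.0.108
  209.125.64.0/18 (209.125.64.0 - 209.125.127.255) does not contain 209.125.0.108
  209.125.128.0/17 (209.125.128.0 - 209.125.255.255) does not contain 209.125.0.108
Longest matching prefix is /15 -> interface ens9.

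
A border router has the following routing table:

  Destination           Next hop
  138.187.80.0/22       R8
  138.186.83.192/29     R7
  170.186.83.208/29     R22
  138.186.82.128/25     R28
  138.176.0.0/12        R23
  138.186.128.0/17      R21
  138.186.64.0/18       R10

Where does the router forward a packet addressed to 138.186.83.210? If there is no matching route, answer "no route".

Routes whose prefix contains 138.186.83.210:
  138.176.0.0/12 (138.176.0.0 - 138.191.255.255) -> R23
  138.186.64.0/18 (138.186.64.0 - 138.186.127.255) -> R10
More-specific entries that do NOT match:
  138.186.83.192/29 (138.186.83.192 - 138.186.83.199) does not contain 138.186.83.210
  170.186.83.208/29 (170.186.83.208 - 170.186.83.215) does not contain 138.186.83.210
  138.186.82.128/25 (138.186.82.128 - 138.186.82.255) does not contain 138.186.83.210
  138.187.80.0/22 (138.187.80.0 - 138.187.83.255) does not contain 138.186.83.210
Longest matching prefix is /18 -> next hop R10.

R10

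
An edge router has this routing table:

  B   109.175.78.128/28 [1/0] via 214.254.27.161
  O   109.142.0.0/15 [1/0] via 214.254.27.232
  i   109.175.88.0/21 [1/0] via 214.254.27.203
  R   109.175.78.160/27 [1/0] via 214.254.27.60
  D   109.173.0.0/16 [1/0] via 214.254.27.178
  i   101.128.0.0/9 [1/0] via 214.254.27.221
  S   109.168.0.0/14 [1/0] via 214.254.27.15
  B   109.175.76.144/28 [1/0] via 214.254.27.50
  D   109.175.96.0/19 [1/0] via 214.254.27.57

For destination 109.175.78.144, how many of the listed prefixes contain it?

0

No listed prefix contains 109.175.78.144.
Total matching entries: 0.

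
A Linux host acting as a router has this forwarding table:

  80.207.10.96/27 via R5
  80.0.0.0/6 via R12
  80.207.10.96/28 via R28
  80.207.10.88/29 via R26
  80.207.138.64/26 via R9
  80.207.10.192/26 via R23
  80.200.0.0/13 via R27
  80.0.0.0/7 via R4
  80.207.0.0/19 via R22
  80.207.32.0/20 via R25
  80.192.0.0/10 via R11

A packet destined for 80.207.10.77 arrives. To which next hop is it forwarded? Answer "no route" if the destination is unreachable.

R22

Routes whose prefix contains 80.207.10.77:
  80.0.0.0/6 (80.0.0.0 - 83.255.255.255) -> R12
  80.0.0.0/7 (80.0.0.0 - 81.255.255.255) -> R4
  80.192.0.0/10 (80.192.0.0 - 80.255.255.255) -> R11
  80.200.0.0/13 (80.200.0.0 - 80.207.255.255) -> R27
  80.207.0.0/19 (80.207.0.0 - 80.207.31.255) -> R22
More-specific entries that do NOT match:
  80.207.10.88/29 (80.207.10.88 - 80.207.10.95) does not contain 80.207.10.77
  80.207.10.96/28 (80.207.10.96 - 80.207.10.111) does not contain 80.207.10.77
  80.207.10.96/27 (80.207.10.96 - 80.207.10.127) does not contain 80.207.10.77
  80.207.138.64/26 (80.207.138.64 - 80.207.138.127) does not contain 80.207.10.77
  80.207.10.192/26 (80.207.10.192 - 80.207.10.255) does not contain 80.207.10.77
  80.207.32.0/20 (80.207.32.0 - 80.207.47.255) does not contain 80.207.10.77
Longest matching prefix is /19 -> next hop R22.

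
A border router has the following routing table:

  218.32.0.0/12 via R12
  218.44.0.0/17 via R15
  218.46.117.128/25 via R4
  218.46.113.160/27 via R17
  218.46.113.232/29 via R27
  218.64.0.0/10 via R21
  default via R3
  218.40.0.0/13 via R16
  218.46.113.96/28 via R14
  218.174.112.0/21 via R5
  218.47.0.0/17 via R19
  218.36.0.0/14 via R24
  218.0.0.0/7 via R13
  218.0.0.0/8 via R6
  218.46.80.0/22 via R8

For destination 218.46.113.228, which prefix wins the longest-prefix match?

Entries matching 218.46.113.228:
  0.0.0.0/0 (default, matches everything)
  218.0.0.0/7 (218.0.0.0 - 219.255.255.255)
  218.0.0.0/8 (218.0.0.0 - 218.255.255.255)
  218.32.0.0/12 (218.32.0.0 - 218.47.255.255)
  218.40.0.0/13 (218.40.0.0 - 218.47.255.255)
Most specific is 218.40.0.0/13.

218.40.0.0/13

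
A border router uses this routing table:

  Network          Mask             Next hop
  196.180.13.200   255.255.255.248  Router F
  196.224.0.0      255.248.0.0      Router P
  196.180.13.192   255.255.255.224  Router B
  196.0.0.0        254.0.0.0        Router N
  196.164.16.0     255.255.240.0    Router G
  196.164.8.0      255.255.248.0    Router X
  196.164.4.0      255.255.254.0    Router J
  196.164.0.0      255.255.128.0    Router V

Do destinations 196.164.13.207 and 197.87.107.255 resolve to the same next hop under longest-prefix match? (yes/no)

no

196.164.13.207: longest match 196.164.8.0/21 -> Router X
197.87.107.255: longest match 196.0.0.0/7 -> Router N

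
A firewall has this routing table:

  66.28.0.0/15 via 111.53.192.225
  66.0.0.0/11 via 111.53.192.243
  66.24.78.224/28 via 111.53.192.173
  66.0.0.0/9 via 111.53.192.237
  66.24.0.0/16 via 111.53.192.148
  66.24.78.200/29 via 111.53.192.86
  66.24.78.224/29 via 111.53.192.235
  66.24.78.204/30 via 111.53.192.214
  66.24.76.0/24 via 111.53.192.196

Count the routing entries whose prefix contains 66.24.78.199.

3

Prefixes containing 66.24.78.199:
  66.0.0.0/9 (66.0.0.0 - 66.127.255.255)
  66.0.0.0/11 (66.0.0.0 - 66.31.255.255)
  66.24.0.0/16 (66.24.0.0 - 66.24.255.255)
Total matching entries: 3.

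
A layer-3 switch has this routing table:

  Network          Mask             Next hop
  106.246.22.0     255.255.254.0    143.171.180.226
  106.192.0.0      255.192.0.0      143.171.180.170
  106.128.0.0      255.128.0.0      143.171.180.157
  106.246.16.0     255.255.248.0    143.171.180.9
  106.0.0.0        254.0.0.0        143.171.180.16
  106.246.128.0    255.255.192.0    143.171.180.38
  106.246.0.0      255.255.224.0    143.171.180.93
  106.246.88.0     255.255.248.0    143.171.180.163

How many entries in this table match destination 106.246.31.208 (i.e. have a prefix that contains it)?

4

Prefixes containing 106.246.31.208:
  106.0.0.0/7 (106.0.0.0 - 107.255.255.255)
  106.128.0.0/9 (106.128.0.0 - 106.255.255.255)
  106.192.0.0/10 (106.192.0.0 - 106.255.255.255)
  106.246.0.0/19 (106.246.0.0 - 106.246.31.255)
Total matching entries: 4.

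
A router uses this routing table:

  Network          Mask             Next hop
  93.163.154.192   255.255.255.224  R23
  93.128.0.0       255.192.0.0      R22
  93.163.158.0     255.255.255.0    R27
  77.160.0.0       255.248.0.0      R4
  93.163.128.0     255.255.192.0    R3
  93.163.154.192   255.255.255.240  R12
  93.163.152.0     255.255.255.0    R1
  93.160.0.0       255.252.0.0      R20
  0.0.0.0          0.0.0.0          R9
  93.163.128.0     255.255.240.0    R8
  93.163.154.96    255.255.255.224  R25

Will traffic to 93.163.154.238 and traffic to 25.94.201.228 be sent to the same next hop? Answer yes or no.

93.163.154.238: longest match 93.163.128.0/18 -> R3
25.94.201.228: longest match 0.0.0.0/0 -> R9

no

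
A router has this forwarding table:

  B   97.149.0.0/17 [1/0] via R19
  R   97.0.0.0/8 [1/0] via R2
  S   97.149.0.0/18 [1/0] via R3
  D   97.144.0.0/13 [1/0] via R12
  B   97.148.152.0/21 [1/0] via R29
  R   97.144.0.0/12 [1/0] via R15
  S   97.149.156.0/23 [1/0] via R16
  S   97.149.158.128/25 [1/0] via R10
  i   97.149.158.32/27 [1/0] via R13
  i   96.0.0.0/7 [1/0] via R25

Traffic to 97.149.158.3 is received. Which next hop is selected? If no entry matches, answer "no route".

R12

Routes whose prefix contains 97.149.158.3:
  96.0.0.0/7 (96.0.0.0 - 97.255.255.255) -> R25
  97.0.0.0/8 (97.0.0.0 - 97.255.255.255) -> R2
  97.144.0.0/12 (97.144.0.0 - 97.159.255.255) -> R15
  97.144.0.0/13 (97.144.0.0 - 97.151.255.255) -> R12
More-specific entries that do NOT match:
  97.149.158.32/27 (97.149.158.32 - 97.149.158.63) does not contain 97.149.158.3
  97.149.158.128/25 (97.149.158.128 - 97.149.158.255) does not contain 97.149.158.3
  97.149.156.0/23 (97.149.156.0 - 97.149.157.255) does not contain 97.149.158.3
  97.148.152.0/21 (97.148.152.0 - 97.148.159.255) does not contain 97.149.158.3
  97.149.0.0/18 (97.149.0.0 - 97.149.63.255) does not contain 97.149.158.3
  97.149.0.0/17 (97.149.0.0 - 97.149.127.255) does not contain 97.149.158.3
Longest matching prefix is /13 -> next hop R12.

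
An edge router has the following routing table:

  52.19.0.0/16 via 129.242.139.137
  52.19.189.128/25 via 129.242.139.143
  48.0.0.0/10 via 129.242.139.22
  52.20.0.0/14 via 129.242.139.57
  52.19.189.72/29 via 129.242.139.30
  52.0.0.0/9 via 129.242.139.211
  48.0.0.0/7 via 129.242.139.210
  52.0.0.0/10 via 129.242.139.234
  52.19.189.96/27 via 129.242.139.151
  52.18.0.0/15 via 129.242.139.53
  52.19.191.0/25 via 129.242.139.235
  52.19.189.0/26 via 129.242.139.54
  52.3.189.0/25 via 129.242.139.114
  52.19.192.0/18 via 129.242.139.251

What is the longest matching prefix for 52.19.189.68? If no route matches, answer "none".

52.19.0.0/16

Entries matching 52.19.189.68:
  52.0.0.0/9 (52.0.0.0 - 52.127.255.255)
  52.0.0.0/10 (52.0.0.0 - 52.63.255.255)
  52.18.0.0/15 (52.18.0.0 - 52.19.255.255)
  52.19.0.0/16 (52.19.0.0 - 52.19.255.255)
Most specific is 52.19.0.0/16.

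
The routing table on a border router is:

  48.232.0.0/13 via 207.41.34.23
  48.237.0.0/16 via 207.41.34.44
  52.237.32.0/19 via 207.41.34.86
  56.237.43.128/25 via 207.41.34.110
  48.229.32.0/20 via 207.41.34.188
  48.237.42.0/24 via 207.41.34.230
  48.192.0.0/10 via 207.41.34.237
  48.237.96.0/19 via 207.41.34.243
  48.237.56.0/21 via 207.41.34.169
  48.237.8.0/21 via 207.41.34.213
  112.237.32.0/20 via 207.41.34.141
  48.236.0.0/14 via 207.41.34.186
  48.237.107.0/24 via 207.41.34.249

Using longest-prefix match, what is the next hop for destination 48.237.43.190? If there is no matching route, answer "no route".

Routes whose prefix contains 48.237.43.190:
  48.192.0.0/10 (48.192.0.0 - 48.255.255.255) -> 207.41.34.237
  48.232.0.0/13 (48.232.0.0 - 48.239.255.255) -> 207.41.34.23
  48.236.0.0/14 (48.236.0.0 - 48.239.255.255) -> 207.41.34.186
  48.237.0.0/16 (48.237.0.0 - 48.237.255.255) -> 207.41.34.44
More-specific entries that do NOT match:
  56.237.43.128/25 (56.237.43.128 - 56.237.43.255) does not contain 48.237.43.190
  48.237.42.0/24 (48.237.42.0 - 48.237.42.255) does not contain 48.237.43.190
  48.237.107.0/24 (48.237.107.0 - 48.237.107.255) does not contain 48.237.43.190
  48.237.56.0/21 (48.237.56.0 - 48.237.63.255) does not contain 48.237.43.190
  48.237.8.0/21 (48.237.8.0 - 48.237.15.255) does not contain 48.237.43.190
  48.229.32.0/20 (48.229.32.0 - 48.229.47.255) does not contain 48.237.43.190
  112.237.32.0/20 (112.237.32.0 - 112.237.47.255) does not contain 48.237.43.190
  52.237.32.0/19 (52.237.32.0 - 52.237.63.255) does not contain 48.237.43.190
  48.237.96.0/19 (48.237.96.0 - 48.237.127.255) does not contain 48.237.43.190
Longest matching prefix is /16 -> next hop 207.41.34.44.

207.41.34.44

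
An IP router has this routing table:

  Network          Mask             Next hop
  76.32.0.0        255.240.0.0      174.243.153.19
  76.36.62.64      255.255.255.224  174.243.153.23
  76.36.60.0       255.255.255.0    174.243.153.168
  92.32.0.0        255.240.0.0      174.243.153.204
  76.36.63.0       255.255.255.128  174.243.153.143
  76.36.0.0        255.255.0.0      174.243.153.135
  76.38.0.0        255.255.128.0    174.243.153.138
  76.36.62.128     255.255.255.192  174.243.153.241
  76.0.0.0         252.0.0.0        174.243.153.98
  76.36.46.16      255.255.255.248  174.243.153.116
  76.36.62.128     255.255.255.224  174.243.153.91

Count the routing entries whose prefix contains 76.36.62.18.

Prefixes containing 76.36.62.18:
  76.0.0.0/6 (76.0.0.0 - 79.255.255.255)
  76.32.0.0/12 (76.32.0.0 - 76.47.255.255)
  76.36.0.0/16 (76.36.0.0 - 76.36.255.255)
Total matching entries: 3.

3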